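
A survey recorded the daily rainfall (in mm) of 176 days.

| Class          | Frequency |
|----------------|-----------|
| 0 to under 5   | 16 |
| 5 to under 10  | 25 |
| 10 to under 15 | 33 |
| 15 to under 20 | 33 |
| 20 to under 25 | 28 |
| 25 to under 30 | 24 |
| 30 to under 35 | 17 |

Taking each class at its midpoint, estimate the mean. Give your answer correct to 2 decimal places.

17.39

Midpoints: 2.5, 7.5, 12.5, 17.5, 22.5, 27.5, 32.5
Σfm = 16×2.5 + 25×7.5 + 33×12.5 + 33×17.5 + 28×22.5 + 24×27.5 + 17×32.5 = 3060
n = Σf = 176
Mean = 3060 / 176 = 17.3864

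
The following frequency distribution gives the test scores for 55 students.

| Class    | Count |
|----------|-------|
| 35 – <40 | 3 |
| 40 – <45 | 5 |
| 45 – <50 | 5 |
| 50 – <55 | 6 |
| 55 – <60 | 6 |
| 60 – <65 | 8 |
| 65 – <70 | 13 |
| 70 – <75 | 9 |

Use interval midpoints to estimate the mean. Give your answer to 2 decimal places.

Midpoints: 37.5, 42.5, 47.5, 52.5, 57.5, 62.5, 67.5, 72.5
Σfm = 3×37.5 + 5×42.5 + 5×47.5 + 6×52.5 + 6×57.5 + 8×62.5 + 13×67.5 + 9×72.5 = 3252.5
n = Σf = 55
Mean = 3252.5 / 55 = 59.1364

59.14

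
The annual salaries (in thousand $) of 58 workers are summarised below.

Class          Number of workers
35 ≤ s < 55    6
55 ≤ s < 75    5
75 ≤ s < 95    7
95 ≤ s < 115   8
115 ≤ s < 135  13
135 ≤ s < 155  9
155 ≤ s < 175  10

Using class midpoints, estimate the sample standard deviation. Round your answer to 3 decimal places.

38.237

Midpoints: 45, 65, 85, 105, 125, 145, 165
n = 58, Σfm = 6610, mean = 113.9655
Σfm² = 836650
Σf(m − x̄)² = Σfm² − (Σfm)²/n = 836650 − 6610²/58 = 83337.9310
Sample variance = 83337.9310 / 57 = 1462.0690
Standard deviation = √1462.0690 = 38.2370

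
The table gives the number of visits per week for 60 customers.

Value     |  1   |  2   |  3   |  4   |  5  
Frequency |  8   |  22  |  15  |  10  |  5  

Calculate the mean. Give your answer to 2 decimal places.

2.70

Values: 1, 2, 3, 4, 5
Σfx = 8×1 + 22×2 + 15×3 + 10×4 + 5×5 = 162
n = Σf = 60
Mean = 162 / 60 = 2.7000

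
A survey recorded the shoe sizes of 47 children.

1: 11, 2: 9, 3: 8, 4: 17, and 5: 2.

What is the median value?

3

Cumulative frequencies: 11, 20, 28, 45, 47
n = 47, so the median is the value in position (n+1)/2 = 24.
Position 24 falls at value 3.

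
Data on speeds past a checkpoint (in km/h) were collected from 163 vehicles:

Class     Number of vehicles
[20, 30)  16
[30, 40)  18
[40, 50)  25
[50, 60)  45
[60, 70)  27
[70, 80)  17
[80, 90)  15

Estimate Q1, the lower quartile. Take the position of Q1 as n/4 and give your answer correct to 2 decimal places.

42.70

Cumulative frequencies: 16, 34, 59, 104, 131, 148, 163
n = 163; position = n/4 = 40.75.
This falls in the class [40, 50): L = 40, F = 34, f = 25, h = 10.
Lower quartile ≈ 40 + ((40.75 − 34) / 25) × 10 = 42.7000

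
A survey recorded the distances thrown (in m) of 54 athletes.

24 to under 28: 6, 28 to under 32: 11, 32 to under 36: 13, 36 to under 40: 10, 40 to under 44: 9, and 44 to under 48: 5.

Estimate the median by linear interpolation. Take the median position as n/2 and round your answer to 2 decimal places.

35.08

Cumulative frequencies: 6, 17, 30, 40, 49, 54
n = 54; position = n/2 = 27.
This falls in the class 32 to under 36: L = 32, F = 17, f = 13, h = 4.
Median ≈ 32 + ((27 − 17) / 13) × 4 = 35.0769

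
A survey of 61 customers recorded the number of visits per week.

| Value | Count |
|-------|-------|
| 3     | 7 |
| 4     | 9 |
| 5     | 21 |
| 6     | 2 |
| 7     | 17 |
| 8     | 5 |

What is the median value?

Cumulative frequencies: 7, 16, 37, 39, 56, 61
n = 61, so the median is the value in position (n+1)/2 = 31.
Position 31 falls at value 5.

5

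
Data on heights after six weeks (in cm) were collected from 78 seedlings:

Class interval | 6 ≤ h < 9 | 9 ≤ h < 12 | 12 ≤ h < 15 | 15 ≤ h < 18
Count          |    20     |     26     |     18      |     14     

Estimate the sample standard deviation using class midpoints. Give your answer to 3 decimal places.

3.158

Midpoints: 7.5, 10.5, 13.5, 16.5
n = 78, Σfm = 897, mean = 11.5000
Σfm² = 11083.5
Σf(m − x̄)² = Σfm² − (Σfm)²/n = 11083.5 − 897²/78 = 768.0000
Sample variance = 768.0000 / 77 = 9.9740
Standard deviation = √9.9740 = 3.1582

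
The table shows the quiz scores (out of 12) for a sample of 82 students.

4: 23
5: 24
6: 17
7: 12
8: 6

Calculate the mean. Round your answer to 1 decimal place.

5.4

Values: 4, 5, 6, 7, 8
Σfx = 23×4 + 24×5 + 17×6 + 12×7 + 6×8 = 446
n = Σf = 82
Mean = 446 / 82 = 5.4390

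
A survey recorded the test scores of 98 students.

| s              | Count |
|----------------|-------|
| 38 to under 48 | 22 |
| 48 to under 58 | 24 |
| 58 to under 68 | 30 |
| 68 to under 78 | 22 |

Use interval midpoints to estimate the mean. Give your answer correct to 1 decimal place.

58.3

Midpoints: 43, 53, 63, 73
Σfm = 22×43 + 24×53 + 30×63 + 22×73 = 5714
n = Σf = 98
Mean = 5714 / 98 = 58.3061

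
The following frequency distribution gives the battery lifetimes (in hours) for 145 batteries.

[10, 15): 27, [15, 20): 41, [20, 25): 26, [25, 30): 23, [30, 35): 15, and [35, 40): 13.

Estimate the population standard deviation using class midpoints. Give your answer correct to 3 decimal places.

7.756

Midpoints: 12.5, 17.5, 22.5, 27.5, 32.5, 37.5
n = 145, Σfm = 3247.5, mean = 22.3966
Σfm² = 81456.25
Σf(m − x̄)² = Σfm² − (Σfm)²/n = 81456.25 − 3247.5²/145 = 8723.4483
Population variance = 8723.4483 / 145 = 60.1617
Standard deviation = √60.1617 = 7.7564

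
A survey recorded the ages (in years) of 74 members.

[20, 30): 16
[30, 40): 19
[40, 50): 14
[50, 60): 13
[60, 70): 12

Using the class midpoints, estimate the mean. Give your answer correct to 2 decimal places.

Midpoints: 25, 35, 45, 55, 65
Σfm = 16×25 + 19×35 + 14×45 + 13×55 + 12×65 = 3190
n = Σf = 74
Mean = 3190 / 74 = 43.1081

43.11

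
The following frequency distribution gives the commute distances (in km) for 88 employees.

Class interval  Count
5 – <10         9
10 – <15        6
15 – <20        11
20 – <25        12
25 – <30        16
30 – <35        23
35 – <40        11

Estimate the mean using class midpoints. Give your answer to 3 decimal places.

Midpoints: 7.5, 12.5, 17.5, 22.5, 27.5, 32.5, 37.5
Σfm = 9×7.5 + 6×12.5 + 11×17.5 + 12×22.5 + 16×27.5 + 23×32.5 + 11×37.5 = 2205
n = Σf = 88
Mean = 2205 / 88 = 25.0568

25.057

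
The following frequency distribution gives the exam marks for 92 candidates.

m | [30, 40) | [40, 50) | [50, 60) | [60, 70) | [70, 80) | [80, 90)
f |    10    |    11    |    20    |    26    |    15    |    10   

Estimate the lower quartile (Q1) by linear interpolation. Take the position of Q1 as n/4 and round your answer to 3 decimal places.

Cumulative frequencies: 10, 21, 41, 67, 82, 92
n = 92; position = n/4 = 23.
This falls in the class [50, 60): L = 50, F = 21, f = 20, h = 10.
Lower quartile ≈ 50 + ((23 − 21) / 20) × 10 = 51.0000

51.000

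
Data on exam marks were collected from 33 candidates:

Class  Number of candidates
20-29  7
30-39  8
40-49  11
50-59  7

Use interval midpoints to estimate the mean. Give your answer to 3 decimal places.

39.955

Midpoints: 24.5, 34.5, 44.5, 54.5
Σfm = 7×24.5 + 8×34.5 + 11×44.5 + 7×54.5 = 1318.5
n = Σf = 33
Mean = 1318.5 / 33 = 39.9545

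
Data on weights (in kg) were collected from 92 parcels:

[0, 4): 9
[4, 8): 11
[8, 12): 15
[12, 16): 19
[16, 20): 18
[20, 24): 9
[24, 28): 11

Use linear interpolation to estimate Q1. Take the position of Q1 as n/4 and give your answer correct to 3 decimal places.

Cumulative frequencies: 9, 20, 35, 54, 72, 81, 92
n = 92; position = n/4 = 23.
This falls in the class [8, 12): L = 8, F = 20, f = 15, h = 4.
Lower quartile ≈ 8 + ((23 − 20) / 15) × 4 = 8.8000

8.800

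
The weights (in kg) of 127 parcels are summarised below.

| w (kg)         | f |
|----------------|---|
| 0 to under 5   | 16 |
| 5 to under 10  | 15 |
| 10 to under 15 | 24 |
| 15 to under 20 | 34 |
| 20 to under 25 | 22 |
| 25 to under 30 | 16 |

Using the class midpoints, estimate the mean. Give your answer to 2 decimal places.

15.61

Midpoints: 2.5, 7.5, 12.5, 17.5, 22.5, 27.5
Σfm = 16×2.5 + 15×7.5 + 24×12.5 + 34×17.5 + 22×22.5 + 16×27.5 = 1982.5
n = Σf = 127
Mean = 1982.5 / 127 = 15.6102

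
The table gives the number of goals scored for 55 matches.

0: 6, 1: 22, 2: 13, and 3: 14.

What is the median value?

Cumulative frequencies: 6, 28, 41, 55
n = 55, so the median is the value in position (n+1)/2 = 28.
Position 28 falls at value 1.

1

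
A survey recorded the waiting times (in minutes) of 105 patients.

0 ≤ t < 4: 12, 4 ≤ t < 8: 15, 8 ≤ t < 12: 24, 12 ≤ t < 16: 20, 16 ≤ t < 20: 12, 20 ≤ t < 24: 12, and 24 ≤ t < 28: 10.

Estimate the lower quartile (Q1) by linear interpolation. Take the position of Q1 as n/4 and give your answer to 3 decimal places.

7.800

Cumulative frequencies: 12, 27, 51, 71, 83, 95, 105
n = 105; position = n/4 = 26.25.
This falls in the class 4 ≤ t < 8: L = 4, F = 12, f = 15, h = 4.
Lower quartile ≈ 4 + ((26.25 − 12) / 15) × 4 = 7.8000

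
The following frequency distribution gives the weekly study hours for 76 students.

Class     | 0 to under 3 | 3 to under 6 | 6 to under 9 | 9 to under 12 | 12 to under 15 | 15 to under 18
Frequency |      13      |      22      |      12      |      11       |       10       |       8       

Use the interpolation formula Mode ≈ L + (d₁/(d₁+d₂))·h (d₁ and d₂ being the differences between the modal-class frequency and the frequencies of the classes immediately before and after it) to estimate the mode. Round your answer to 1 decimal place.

4.4

Modal class: 3 to under 6 (highest frequency 22).
d₁ = 22 − 13 = 9, d₂ = 22 − 12 = 10
Mode ≈ 3 + (9/(9+10)) × 3 = 3 + 1.4211 = 4.4211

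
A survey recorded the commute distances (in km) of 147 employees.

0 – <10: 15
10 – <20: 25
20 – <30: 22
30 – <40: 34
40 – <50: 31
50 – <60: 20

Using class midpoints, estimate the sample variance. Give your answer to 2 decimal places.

Midpoints: 5, 15, 25, 35, 45, 55
n = 147, Σfm = 4685, mean = 31.8707
Σfm² = 184675
Σf(m − x̄)² = Σfm² − (Σfm)²/n = 184675 − 4685²/147 = 35360.5442
Sample variance = 35360.5442 / 146 = 242.1955

242.20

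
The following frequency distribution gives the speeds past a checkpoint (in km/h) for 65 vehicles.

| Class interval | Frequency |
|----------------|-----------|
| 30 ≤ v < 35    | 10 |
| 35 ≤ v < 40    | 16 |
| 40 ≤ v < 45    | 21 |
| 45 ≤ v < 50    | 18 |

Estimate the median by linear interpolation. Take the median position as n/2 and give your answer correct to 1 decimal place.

Cumulative frequencies: 10, 26, 47, 65
n = 65; position = n/2 = 32.5.
This falls in the class 40 ≤ v < 45: L = 40, F = 26, f = 21, h = 5.
Median ≈ 40 + ((32.5 − 26) / 21) × 5 = 41.5476

41.5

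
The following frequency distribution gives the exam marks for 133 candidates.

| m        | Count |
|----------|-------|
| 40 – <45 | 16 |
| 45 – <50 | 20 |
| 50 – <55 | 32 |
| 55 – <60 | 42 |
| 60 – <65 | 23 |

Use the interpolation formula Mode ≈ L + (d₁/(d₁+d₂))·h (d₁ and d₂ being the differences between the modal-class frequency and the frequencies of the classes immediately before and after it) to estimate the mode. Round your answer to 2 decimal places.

Modal class: 55 – <60 (highest frequency 42).
d₁ = 42 − 32 = 10, d₂ = 42 − 23 = 19
Mode ≈ 55 + (10/(10+19)) × 5 = 55 + 1.7241 = 56.7241

56.72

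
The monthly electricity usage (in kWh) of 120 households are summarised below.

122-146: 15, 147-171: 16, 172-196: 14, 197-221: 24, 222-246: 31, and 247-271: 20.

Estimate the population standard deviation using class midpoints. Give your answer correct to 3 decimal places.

40.867

Midpoints: 134, 159, 184, 209, 234, 259
n = 120, Σfm = 24580, mean = 204.8333
Σfm² = 5235220
Σf(m − x̄)² = Σfm² − (Σfm)²/n = 5235220 − 24580²/120 = 200416.6667
Population variance = 200416.6667 / 120 = 1670.1389
Standard deviation = √1670.1389 = 40.8673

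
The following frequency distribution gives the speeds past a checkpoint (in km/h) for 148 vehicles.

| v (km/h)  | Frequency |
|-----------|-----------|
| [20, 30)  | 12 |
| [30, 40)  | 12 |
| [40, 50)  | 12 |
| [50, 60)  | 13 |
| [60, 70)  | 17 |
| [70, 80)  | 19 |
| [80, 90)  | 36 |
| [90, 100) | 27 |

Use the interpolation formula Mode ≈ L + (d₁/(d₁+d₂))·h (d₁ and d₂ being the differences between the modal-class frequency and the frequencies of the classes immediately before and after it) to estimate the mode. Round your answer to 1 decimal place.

Modal class: [80, 90) (highest frequency 36).
d₁ = 36 − 19 = 17, d₂ = 36 − 27 = 9
Mode ≈ 80 + (17/(17+9)) × 10 = 80 + 6.5385 = 86.5385

86.5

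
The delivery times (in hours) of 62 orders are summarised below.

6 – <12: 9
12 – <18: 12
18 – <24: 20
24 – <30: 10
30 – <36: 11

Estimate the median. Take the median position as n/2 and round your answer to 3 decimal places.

Cumulative frequencies: 9, 21, 41, 51, 62
n = 62; position = n/2 = 31.
This falls in the class 18 – <24: L = 18, F = 21, f = 20, h = 6.
Median ≈ 18 + ((31 − 21) / 20) × 6 = 21.0000

21.000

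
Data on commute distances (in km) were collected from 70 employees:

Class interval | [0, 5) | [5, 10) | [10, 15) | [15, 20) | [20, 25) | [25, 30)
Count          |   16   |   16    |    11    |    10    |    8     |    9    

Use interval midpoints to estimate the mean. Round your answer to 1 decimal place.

Midpoints: 2.5, 7.5, 12.5, 17.5, 22.5, 27.5
Σfm = 16×2.5 + 16×7.5 + 11×12.5 + 10×17.5 + 8×22.5 + 9×27.5 = 900
n = Σf = 70
Mean = 900 / 70 = 12.8571

12.9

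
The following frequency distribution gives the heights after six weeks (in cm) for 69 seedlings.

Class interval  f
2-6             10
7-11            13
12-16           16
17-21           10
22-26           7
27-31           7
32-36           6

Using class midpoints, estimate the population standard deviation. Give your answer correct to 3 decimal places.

Midpoints: 4, 9, 14, 19, 24, 29, 34
n = 69, Σfm = 1146, mean = 16.6087
Σfm² = 24814
Σf(m − x̄)² = Σfm² − (Σfm)²/n = 24814 − 1146²/69 = 5780.4348
Population variance = 5780.4348 / 69 = 83.7744
Standard deviation = √83.7744 = 9.1528

9.153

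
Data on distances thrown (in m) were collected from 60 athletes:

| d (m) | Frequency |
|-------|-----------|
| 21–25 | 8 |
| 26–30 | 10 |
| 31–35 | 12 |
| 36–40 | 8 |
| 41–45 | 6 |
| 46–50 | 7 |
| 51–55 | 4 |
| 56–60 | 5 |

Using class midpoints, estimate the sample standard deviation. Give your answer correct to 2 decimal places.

10.77

Midpoints: 23, 28, 33, 38, 43, 48, 53, 58
n = 60, Σfm = 2260, mean = 37.6667
Σfm² = 91970
Σf(m − x̄)² = Σfm² − (Σfm)²/n = 91970 − 2260²/60 = 6843.3333
Sample variance = 6843.3333 / 59 = 115.9887
Standard deviation = √115.9887 = 10.7698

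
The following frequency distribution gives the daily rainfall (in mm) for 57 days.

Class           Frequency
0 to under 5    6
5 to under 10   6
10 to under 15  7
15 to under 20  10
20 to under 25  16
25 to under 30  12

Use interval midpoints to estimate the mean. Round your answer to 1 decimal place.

Midpoints: 2.5, 7.5, 12.5, 17.5, 22.5, 27.5
Σfm = 6×2.5 + 6×7.5 + 7×12.5 + 10×17.5 + 16×22.5 + 12×27.5 = 1012.5
n = Σf = 57
Mean = 1012.5 / 57 = 17.7632

17.8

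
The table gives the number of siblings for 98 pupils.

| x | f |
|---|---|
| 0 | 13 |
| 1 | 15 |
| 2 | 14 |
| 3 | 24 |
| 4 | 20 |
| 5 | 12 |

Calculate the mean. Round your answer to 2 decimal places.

Values: 0, 1, 2, 3, 4, 5
Σfx = 13×0 + 15×1 + 14×2 + 24×3 + 20×4 + 12×5 = 255
n = Σf = 98
Mean = 255 / 98 = 2.6020

2.60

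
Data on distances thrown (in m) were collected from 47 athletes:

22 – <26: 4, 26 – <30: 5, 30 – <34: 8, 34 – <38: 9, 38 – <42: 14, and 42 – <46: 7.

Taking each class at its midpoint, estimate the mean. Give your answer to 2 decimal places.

Midpoints: 24, 28, 32, 36, 40, 44
Σfm = 4×24 + 5×28 + 8×32 + 9×36 + 14×40 + 7×44 = 1684
n = Σf = 47
Mean = 1684 / 47 = 35.8298

35.83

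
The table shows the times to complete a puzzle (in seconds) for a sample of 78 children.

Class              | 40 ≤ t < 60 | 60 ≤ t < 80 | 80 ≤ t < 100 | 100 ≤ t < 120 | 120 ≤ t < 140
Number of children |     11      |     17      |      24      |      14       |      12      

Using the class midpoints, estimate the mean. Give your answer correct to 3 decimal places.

89.744

Midpoints: 50, 70, 90, 110, 130
Σfm = 11×50 + 17×70 + 24×90 + 14×110 + 12×130 = 7000
n = Σf = 78
Mean = 7000 / 78 = 89.7436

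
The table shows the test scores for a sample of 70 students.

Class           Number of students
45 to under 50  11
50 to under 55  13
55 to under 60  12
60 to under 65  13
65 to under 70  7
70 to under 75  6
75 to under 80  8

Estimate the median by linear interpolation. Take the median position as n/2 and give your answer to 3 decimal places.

59.583

Cumulative frequencies: 11, 24, 36, 49, 56, 62, 70
n = 70; position = n/2 = 35.
This falls in the class 55 to under 60: L = 55, F = 24, f = 12, h = 5.
Median ≈ 55 + ((35 − 24) / 12) × 5 = 59.5833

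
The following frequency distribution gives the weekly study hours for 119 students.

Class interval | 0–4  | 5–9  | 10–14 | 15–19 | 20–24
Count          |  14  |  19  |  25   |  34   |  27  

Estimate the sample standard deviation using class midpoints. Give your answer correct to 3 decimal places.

Midpoints: 2, 7, 12, 17, 22
n = 119, Σfm = 1633, mean = 13.7227
Σfm² = 27481
Σf(m − x̄)² = Σfm² − (Σfm)²/n = 27481 − 1633²/119 = 5071.8487
Sample variance = 5071.8487 / 118 = 42.9818
Standard deviation = √42.9818 = 6.5560

6.556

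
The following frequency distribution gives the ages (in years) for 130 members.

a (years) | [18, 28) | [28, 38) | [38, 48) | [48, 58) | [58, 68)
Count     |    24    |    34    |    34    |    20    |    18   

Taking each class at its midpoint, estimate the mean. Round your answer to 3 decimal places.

41.000

Midpoints: 23, 33, 43, 53, 63
Σfm = 24×23 + 34×33 + 34×43 + 20×53 + 18×63 = 5330
n = Σf = 130
Mean = 5330 / 130 = 41.0000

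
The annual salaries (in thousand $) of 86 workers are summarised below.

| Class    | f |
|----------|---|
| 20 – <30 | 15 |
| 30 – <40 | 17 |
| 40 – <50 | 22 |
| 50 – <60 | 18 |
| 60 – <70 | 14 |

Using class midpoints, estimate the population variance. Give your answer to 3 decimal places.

Midpoints: 25, 35, 45, 55, 65
n = 86, Σfm = 3860, mean = 44.8837
Σfm² = 188350
Σf(m − x̄)² = Σfm² − (Σfm)²/n = 188350 − 3860²/86 = 15098.8372
Population variance = 15098.8372 / 86 = 175.5679

175.568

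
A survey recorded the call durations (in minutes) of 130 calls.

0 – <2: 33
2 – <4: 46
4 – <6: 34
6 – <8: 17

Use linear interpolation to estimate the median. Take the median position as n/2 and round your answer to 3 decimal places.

Cumulative frequencies: 33, 79, 113, 130
n = 130; position = n/2 = 65.
This falls in the class 2 – <4: L = 2, F = 33, f = 46, h = 2.
Median ≈ 2 + ((65 − 33) / 46) × 2 = 3.3913

3.391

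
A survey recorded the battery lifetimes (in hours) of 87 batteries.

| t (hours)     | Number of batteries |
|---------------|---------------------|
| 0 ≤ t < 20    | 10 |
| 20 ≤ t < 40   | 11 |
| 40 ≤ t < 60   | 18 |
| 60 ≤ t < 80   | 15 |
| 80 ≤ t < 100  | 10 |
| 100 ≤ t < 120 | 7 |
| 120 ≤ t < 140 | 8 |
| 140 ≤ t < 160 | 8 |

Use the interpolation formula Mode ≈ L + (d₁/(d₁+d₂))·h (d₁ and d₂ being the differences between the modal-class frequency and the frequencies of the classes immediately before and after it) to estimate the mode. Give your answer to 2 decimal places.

Modal class: 40 ≤ t < 60 (highest frequency 18).
d₁ = 18 − 11 = 7, d₂ = 18 − 15 = 3
Mode ≈ 40 + (7/(7+3)) × 20 = 40 + 14.0000 = 54.0000

54.00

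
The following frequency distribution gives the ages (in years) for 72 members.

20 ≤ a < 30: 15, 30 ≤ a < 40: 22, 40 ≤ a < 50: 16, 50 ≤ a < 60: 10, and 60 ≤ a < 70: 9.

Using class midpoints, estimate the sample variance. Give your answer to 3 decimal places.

Midpoints: 25, 35, 45, 55, 65
n = 72, Σfm = 3000, mean = 41.6667
Σfm² = 137000
Σf(m − x̄)² = Σfm² − (Σfm)²/n = 137000 − 3000²/72 = 12000.0000
Sample variance = 12000.0000 / 71 = 169.0141

169.014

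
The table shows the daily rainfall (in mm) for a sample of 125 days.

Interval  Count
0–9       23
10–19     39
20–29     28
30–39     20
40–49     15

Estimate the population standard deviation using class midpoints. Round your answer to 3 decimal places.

Midpoints: 4.5, 14.5, 24.5, 34.5, 44.5
n = 125, Σfm = 2712.5, mean = 21.7000
Σfm² = 78981.25
Σf(m − x̄)² = Σfm² − (Σfm)²/n = 78981.25 − 2712.5²/125 = 20120.0000
Population variance = 20120.0000 / 125 = 160.9600
Standard deviation = √160.9600 = 12.6870

12.687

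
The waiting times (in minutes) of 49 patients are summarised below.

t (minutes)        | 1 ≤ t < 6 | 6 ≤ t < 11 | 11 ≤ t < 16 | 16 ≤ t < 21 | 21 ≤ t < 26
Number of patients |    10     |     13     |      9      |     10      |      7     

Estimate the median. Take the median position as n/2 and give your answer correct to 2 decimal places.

11.83

Cumulative frequencies: 10, 23, 32, 42, 49
n = 49; position = n/2 = 24.5.
This falls in the class 11 ≤ t < 16: L = 11, F = 23, f = 9, h = 5.
Median ≈ 11 + ((24.5 − 23) / 9) × 5 = 11.8333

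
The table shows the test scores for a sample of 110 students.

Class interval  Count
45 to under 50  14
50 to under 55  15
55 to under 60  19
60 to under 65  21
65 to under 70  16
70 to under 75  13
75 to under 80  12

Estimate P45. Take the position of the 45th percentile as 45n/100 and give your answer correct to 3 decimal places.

Cumulative frequencies: 14, 29, 48, 69, 85, 98, 110
n = 110; position = 45n/100 = 49.5.
This falls in the class 60 to under 65: L = 60, F = 48, f = 21, h = 5.
45th percentile ≈ 60 + ((49.5 − 48) / 21) × 5 = 60.3571

60.357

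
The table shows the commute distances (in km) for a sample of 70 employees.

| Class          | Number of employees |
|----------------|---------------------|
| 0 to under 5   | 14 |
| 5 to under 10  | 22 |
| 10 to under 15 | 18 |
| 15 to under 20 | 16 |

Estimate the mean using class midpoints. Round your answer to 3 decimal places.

Midpoints: 2.5, 7.5, 12.5, 17.5
Σfm = 14×2.5 + 22×7.5 + 18×12.5 + 16×17.5 = 705
n = Σf = 70
Mean = 705 / 70 = 10.0714

10.071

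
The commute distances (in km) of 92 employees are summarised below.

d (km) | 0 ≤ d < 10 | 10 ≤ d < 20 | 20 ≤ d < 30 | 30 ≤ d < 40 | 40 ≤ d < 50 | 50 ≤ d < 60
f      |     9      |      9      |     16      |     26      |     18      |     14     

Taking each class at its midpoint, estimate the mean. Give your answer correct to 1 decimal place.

33.4

Midpoints: 5, 15, 25, 35, 45, 55
Σfm = 9×5 + 9×15 + 16×25 + 26×35 + 18×45 + 14×55 = 3070
n = Σf = 92
Mean = 3070 / 92 = 33.3696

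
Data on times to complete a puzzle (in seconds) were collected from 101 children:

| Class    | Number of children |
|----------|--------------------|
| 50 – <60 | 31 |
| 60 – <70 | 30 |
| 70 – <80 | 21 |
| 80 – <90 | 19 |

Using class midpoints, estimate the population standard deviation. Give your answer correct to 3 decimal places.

Midpoints: 55, 65, 75, 85
n = 101, Σfm = 6845, mean = 67.7723
Σfm² = 475925
Σf(m − x̄)² = Σfm² − (Σfm)²/n = 475925 − 6845²/101 = 12023.7624
Population variance = 12023.7624 / 101 = 119.0472
Standard deviation = √119.0472 = 10.9109

10.911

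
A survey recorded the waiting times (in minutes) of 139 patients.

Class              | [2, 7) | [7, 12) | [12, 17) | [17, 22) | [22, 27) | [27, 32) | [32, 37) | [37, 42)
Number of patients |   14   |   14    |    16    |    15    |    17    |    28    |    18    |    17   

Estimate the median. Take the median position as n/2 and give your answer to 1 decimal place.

Cumulative frequencies: 14, 28, 44, 59, 76, 104, 122, 139
n = 139; position = n/2 = 69.5.
This falls in the class [22, 27): L = 22, F = 59, f = 17, h = 5.
Median ≈ 22 + ((69.5 − 59) / 17) × 5 = 25.0882

25.1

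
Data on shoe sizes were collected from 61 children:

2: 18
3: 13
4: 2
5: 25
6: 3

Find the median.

Cumulative frequencies: 18, 31, 33, 58, 61
n = 61, so the median is the value in position (n+1)/2 = 31.
Position 31 falls at value 3.

3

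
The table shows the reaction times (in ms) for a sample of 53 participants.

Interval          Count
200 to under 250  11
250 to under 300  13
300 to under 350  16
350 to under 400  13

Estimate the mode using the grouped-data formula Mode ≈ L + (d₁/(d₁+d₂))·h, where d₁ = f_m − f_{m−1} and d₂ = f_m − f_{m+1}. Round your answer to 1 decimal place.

325.0

Modal class: 300 to under 350 (highest frequency 16).
d₁ = 16 − 13 = 3, d₂ = 16 − 13 = 3
Mode ≈ 300 + (3/(3+3)) × 50 = 300 + 25.0000 = 325.0000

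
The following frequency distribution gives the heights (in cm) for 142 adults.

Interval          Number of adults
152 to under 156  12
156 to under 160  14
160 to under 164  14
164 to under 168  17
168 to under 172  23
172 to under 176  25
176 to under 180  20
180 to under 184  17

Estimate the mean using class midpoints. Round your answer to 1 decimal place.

169.5

Midpoints: 154, 158, 162, 166, 170, 174, 178, 182
Σfm = 12×154 + 14×158 + 14×162 + 17×166 + 23×170 + 25×174 + 20×178 + 17×182 = 24064
n = Σf = 142
Mean = 24064 / 142 = 169.4648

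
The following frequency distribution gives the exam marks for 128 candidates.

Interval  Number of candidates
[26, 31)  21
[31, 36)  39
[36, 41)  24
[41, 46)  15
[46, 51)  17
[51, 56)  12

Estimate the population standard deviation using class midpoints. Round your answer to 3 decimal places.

Midpoints: 28.5, 33.5, 38.5, 43.5, 48.5, 53.5
n = 128, Σfm = 4948, mean = 38.6562
Σfm² = 199118
Σf(m − x̄)² = Σfm² − (Σfm)²/n = 199118 − 4948²/128 = 7846.8750
Population variance = 7846.8750 / 128 = 61.3037
Standard deviation = √61.3037 = 7.8297

7.830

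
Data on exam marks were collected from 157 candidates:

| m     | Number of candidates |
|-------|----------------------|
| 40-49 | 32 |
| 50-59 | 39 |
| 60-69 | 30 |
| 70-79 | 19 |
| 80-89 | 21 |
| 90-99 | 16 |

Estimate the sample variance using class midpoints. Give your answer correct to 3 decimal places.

Midpoints: 44.5, 54.5, 64.5, 74.5, 84.5, 94.5
n = 157, Σfm = 10186.5, mean = 64.8822
Σfm² = 702299.25
Σf(m − x̄)² = Σfm² − (Σfm)²/n = 702299.25 − 10186.5²/157 = 41377.0701
Sample variance = 41377.0701 / 156 = 265.2376

265.238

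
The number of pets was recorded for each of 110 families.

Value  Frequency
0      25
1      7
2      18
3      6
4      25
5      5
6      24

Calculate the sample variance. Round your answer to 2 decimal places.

Values: 0, 1, 2, 3, 4, 5, 6
n = 110, Σfx = 330, mean = 3.0000
Σfx² = 1522
Σf(x − x̄)² = Σfx² − (Σfx)²/n = 1522 − 330²/110 = 532.0000
Sample variance = 532.0000 / 109 = 4.8807

4.88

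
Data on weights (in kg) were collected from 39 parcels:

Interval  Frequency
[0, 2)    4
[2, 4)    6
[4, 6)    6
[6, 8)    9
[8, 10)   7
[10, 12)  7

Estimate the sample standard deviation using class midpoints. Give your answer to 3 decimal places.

Midpoints: 1, 3, 5, 7, 9, 11
n = 39, Σfm = 255, mean = 6.5385
Σfm² = 2063
Σf(m − x̄)² = Σfm² − (Σfm)²/n = 2063 − 255²/39 = 395.6923
Sample variance = 395.6923 / 38 = 10.4130
Standard deviation = √10.4130 = 3.2269

3.227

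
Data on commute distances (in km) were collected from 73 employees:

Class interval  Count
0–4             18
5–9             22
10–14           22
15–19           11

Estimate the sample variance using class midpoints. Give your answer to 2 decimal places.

Midpoints: 2, 7, 12, 17
n = 73, Σfm = 641, mean = 8.7808
Σfm² = 7497
Σf(m − x̄)² = Σfm² − (Σfm)²/n = 7497 − 641²/73 = 1868.4932
Sample variance = 1868.4932 / 72 = 25.9513

25.95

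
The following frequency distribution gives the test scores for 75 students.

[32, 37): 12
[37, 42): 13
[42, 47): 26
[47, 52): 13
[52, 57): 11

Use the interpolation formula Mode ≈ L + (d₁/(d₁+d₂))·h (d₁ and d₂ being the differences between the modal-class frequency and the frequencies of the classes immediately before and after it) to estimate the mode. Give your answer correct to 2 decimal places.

44.50

Modal class: [42, 47) (highest frequency 26).
d₁ = 26 − 13 = 13, d₂ = 26 − 13 = 13
Mode ≈ 42 + (13/(13+13)) × 5 = 42 + 2.5000 = 44.5000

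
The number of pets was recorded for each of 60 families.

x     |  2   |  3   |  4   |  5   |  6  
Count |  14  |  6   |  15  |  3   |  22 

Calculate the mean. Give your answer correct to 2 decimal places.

4.22

Values: 2, 3, 4, 5, 6
Σfx = 14×2 + 6×3 + 15×4 + 3×5 + 22×6 = 253
n = Σf = 60
Mean = 253 / 60 = 4.2167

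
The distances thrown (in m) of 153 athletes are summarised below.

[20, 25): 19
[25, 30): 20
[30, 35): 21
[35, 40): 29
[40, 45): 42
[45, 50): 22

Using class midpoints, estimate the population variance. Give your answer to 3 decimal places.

Midpoints: 22.5, 27.5, 32.5, 37.5, 42.5, 47.5
n = 153, Σfm = 5577.5, mean = 36.4542
Σfm² = 213206.25
Σf(m − x̄)² = Σfm² − (Σfm)²/n = 213206.25 − 5577.5²/153 = 9882.6797
Population variance = 9882.6797 / 153 = 64.5927

64.593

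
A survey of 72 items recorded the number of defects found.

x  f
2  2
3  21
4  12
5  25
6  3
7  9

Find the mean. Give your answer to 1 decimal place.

Values: 2, 3, 4, 5, 6, 7
Σfx = 2×2 + 21×3 + 12×4 + 25×5 + 3×6 + 9×7 = 321
n = Σf = 72
Mean = 321 / 72 = 4.4583

4.5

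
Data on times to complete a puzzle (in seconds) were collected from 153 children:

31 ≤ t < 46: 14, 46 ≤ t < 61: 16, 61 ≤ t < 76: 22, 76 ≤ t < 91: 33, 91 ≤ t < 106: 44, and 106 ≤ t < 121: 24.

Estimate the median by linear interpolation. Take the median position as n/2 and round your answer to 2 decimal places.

87.14

Cumulative frequencies: 14, 30, 52, 85, 129, 153
n = 153; position = n/2 = 76.5.
This falls in the class 76 ≤ t < 91: L = 76, F = 52, f = 33, h = 15.
Median ≈ 76 + ((76.5 − 52) / 33) × 15 = 87.1364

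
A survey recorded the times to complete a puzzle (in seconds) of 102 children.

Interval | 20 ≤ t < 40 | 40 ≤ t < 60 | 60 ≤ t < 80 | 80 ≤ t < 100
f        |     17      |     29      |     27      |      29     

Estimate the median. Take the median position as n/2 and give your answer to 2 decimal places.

63.70

Cumulative frequencies: 17, 46, 73, 102
n = 102; position = n/2 = 51.
This falls in the class 60 ≤ t < 80: L = 60, F = 46, f = 27, h = 20.
Median ≈ 60 + ((51 − 46) / 27) × 20 = 63.7037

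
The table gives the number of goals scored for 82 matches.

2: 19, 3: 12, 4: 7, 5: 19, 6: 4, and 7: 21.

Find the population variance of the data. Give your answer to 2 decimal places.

Values: 2, 3, 4, 5, 6, 7
n = 82, Σfx = 368, mean = 4.4878
Σfx² = 1944
Σf(x − x̄)² = Σfx² − (Σfx)²/n = 1944 − 368²/82 = 292.4878
Population variance = 292.4878 / 82 = 3.5669

3.57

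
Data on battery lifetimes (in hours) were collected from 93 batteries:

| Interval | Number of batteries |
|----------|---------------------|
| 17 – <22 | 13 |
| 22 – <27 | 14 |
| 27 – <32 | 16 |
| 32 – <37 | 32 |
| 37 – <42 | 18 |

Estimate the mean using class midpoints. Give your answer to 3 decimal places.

31.005

Midpoints: 19.5, 24.5, 29.5, 34.5, 39.5
Σfm = 13×19.5 + 14×24.5 + 16×29.5 + 32×34.5 + 18×39.5 = 2883.5
n = Σf = 93
Mean = 2883.5 / 93 = 31.0054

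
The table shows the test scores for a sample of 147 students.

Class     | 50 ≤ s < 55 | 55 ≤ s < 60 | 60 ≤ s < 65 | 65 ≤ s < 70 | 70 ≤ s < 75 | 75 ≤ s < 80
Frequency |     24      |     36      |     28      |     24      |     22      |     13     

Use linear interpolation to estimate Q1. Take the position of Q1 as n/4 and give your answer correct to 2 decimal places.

Cumulative frequencies: 24, 60, 88, 112, 134, 147
n = 147; position = n/4 = 36.75.
This falls in the class 55 ≤ s < 60: L = 55, F = 24, f = 36, h = 5.
Lower quartile ≈ 55 + ((36.75 − 24) / 36) × 5 = 56.7708

56.77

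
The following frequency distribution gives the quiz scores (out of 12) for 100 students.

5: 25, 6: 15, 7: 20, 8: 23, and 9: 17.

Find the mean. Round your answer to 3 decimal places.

6.920

Values: 5, 6, 7, 8, 9
Σfx = 25×5 + 15×6 + 20×7 + 23×8 + 17×9 = 692
n = Σf = 100
Mean = 692 / 100 = 6.9200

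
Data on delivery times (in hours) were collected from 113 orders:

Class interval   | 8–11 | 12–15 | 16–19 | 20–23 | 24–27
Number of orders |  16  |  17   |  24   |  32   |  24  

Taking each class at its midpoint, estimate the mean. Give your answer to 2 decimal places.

Midpoints: 9.5, 13.5, 17.5, 21.5, 25.5
Σfm = 16×9.5 + 17×13.5 + 24×17.5 + 32×21.5 + 24×25.5 = 2101.5
n = Σf = 113
Mean = 2101.5 / 113 = 18.5973

18.60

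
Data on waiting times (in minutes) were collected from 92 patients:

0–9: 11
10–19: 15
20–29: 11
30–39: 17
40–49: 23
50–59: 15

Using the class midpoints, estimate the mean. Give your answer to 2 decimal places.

32.22

Midpoints: 4.5, 14.5, 24.5, 34.5, 44.5, 54.5
Σfm = 11×4.5 + 15×14.5 + 11×24.5 + 17×34.5 + 23×44.5 + 15×54.5 = 2964
n = Σf = 92
Mean = 2964 / 92 = 32.2174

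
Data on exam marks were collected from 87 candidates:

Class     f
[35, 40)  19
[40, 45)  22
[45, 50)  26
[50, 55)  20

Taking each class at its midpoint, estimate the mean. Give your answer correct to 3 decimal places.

45.201

Midpoints: 37.5, 42.5, 47.5, 52.5
Σfm = 19×37.5 + 22×42.5 + 26×47.5 + 20×52.5 = 3932.5
n = Σf = 87
Mean = 3932.5 / 87 = 45.2011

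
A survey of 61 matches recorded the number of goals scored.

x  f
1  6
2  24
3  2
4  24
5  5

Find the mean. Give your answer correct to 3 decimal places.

Values: 1, 2, 3, 4, 5
Σfx = 6×1 + 24×2 + 2×3 + 24×4 + 5×5 = 181
n = Σf = 61
Mean = 181 / 61 = 2.9672

2.967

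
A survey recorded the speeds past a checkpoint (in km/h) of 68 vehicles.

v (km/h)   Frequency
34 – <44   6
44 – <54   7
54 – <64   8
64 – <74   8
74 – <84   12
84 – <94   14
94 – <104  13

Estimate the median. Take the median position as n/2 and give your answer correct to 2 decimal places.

Cumulative frequencies: 6, 13, 21, 29, 41, 55, 68
n = 68; position = n/2 = 34.
This falls in the class 74 – <84: L = 74, F = 29, f = 12, h = 10.
Median ≈ 74 + ((34 − 29) / 12) × 10 = 78.1667

78.17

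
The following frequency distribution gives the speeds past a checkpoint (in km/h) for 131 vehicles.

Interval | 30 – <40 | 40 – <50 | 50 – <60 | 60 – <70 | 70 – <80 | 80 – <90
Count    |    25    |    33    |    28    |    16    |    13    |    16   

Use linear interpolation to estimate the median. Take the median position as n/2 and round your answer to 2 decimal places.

Cumulative frequencies: 25, 58, 86, 102, 115, 131
n = 131; position = n/2 = 65.5.
This falls in the class 50 – <60: L = 50, F = 58, f = 28, h = 10.
Median ≈ 50 + ((65.5 − 58) / 28) × 10 = 52.6786

52.68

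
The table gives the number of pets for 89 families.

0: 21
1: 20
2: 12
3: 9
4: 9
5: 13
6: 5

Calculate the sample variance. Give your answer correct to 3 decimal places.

3.858

Values: 0, 1, 2, 3, 4, 5, 6
n = 89, Σfx = 202, mean = 2.2697
Σfx² = 798
Σf(x − x̄)² = Σfx² − (Σfx)²/n = 798 − 202²/89 = 339.5281
Sample variance = 339.5281 / 88 = 3.8583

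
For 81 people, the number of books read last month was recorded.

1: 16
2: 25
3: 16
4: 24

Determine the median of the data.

2

Cumulative frequencies: 16, 41, 57, 81
n = 81, so the median is the value in position (n+1)/2 = 41.
Position 41 falls at value 2.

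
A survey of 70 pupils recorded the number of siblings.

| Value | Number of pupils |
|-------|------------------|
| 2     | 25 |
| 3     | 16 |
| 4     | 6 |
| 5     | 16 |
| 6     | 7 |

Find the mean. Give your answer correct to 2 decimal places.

3.49

Values: 2, 3, 4, 5, 6
Σfx = 25×2 + 16×3 + 6×4 + 16×5 + 7×6 = 244
n = Σf = 70
Mean = 244 / 70 = 3.4857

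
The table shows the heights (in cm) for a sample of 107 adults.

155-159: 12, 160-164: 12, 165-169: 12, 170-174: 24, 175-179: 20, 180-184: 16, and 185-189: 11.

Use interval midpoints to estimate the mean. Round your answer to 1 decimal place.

172.6

Midpoints: 157, 162, 167, 172, 177, 182, 187
Σfm = 12×157 + 12×162 + 12×167 + 24×172 + 20×177 + 16×182 + 11×187 = 18469
n = Σf = 107
Mean = 18469 / 107 = 172.6075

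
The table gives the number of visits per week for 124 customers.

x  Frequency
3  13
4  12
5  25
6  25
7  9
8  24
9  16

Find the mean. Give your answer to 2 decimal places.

Values: 3, 4, 5, 6, 7, 8, 9
Σfx = 13×3 + 12×4 + 25×5 + 25×6 + 9×7 + 24×8 + 16×9 = 761
n = Σf = 124
Mean = 761 / 124 = 6.1371

6.14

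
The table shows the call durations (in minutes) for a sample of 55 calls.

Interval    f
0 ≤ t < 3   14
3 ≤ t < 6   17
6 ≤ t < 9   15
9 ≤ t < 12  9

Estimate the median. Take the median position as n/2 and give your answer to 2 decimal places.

5.38

Cumulative frequencies: 14, 31, 46, 55
n = 55; position = n/2 = 27.5.
This falls in the class 3 ≤ t < 6: L = 3, F = 14, f = 17, h = 3.
Median ≈ 3 + ((27.5 − 14) / 17) × 3 = 5.3824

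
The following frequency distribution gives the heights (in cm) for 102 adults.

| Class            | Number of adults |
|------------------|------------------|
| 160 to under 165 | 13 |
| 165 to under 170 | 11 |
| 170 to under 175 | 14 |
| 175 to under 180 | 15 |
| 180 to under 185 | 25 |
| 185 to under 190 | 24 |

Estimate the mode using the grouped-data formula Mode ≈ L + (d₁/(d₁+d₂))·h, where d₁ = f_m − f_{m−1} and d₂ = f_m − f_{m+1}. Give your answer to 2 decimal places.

Modal class: 180 to under 185 (highest frequency 25).
d₁ = 25 − 15 = 10, d₂ = 25 − 24 = 1
Mode ≈ 180 + (10/(10+1)) × 5 = 180 + 4.5455 = 184.5455

184.55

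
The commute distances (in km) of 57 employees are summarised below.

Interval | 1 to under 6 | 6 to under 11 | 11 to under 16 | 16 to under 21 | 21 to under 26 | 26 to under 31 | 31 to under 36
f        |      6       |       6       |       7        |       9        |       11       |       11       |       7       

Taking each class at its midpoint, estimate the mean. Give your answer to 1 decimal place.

20.0

Midpoints: 3.5, 8.5, 13.5, 18.5, 23.5, 28.5, 33.5
Σfm = 6×3.5 + 6×8.5 + 7×13.5 + 9×18.5 + 11×23.5 + 11×28.5 + 7×33.5 = 1139.5
n = Σf = 57
Mean = 1139.5 / 57 = 19.9912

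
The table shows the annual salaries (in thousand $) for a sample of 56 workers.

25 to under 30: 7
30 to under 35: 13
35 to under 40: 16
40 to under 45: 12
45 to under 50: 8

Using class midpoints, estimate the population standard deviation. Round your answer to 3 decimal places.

Midpoints: 27.5, 32.5, 37.5, 42.5, 47.5
n = 56, Σfm = 2105, mean = 37.5893
Σfm² = 81250
Σf(m − x̄)² = Σfm² − (Σfm)²/n = 81250 − 2105²/56 = 2124.5536
Population variance = 2124.5536 / 56 = 37.9385
Standard deviation = √37.9385 = 6.1594

6.159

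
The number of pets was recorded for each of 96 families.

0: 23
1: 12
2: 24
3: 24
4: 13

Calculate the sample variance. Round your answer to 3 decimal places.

1.888

Values: 0, 1, 2, 3, 4
n = 96, Σfx = 184, mean = 1.9167
Σfx² = 532
Σf(x − x̄)² = Σfx² − (Σfx)²/n = 532 − 184²/96 = 179.3333
Sample variance = 179.3333 / 95 = 1.8877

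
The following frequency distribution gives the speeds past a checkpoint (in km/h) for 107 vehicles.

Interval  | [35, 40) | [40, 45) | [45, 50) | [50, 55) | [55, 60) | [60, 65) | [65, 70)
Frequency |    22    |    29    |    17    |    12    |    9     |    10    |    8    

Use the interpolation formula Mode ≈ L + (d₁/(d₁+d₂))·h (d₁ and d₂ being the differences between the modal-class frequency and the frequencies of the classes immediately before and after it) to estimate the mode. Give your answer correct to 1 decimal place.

Modal class: [40, 45) (highest frequency 29).
d₁ = 29 − 22 = 7, d₂ = 29 − 17 = 12
Mode ≈ 40 + (7/(7+12)) × 5 = 40 + 1.8421 = 41.8421

41.8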